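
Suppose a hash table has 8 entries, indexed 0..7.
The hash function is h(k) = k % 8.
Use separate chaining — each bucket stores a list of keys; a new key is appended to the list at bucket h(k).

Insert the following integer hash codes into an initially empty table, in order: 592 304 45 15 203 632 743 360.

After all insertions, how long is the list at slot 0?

Insert 592: h=0, bucket 0 empty → new chain.
Insert 304: h=0, bucket 0 nonempty → append to chain.
Insert 45: h=5, bucket 5 empty → new chain.
Insert 15: h=7, bucket 7 empty → new chain.
Insert 203: h=3, bucket 3 empty → new chain.
Insert 632: h=0, bucket 0 nonempty → append to chain.
Insert 743: h=7, bucket 7 nonempty → append to chain.
Insert 360: h=0, bucket 0 nonempty → append to chain.
Final buckets:
0: 592 -> 304 -> 632 -> 360
1: _
2: _
3: 203
4: _
5: 45
6: _
7: 15 -> 743

4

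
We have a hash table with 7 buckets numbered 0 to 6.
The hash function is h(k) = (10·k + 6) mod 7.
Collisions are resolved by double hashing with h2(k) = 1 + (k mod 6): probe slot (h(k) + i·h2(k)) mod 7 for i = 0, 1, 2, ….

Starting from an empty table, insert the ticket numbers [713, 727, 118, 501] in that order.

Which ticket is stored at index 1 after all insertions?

Insert 713: h=3, slot 3 empty → index 3.
Insert 727: h=3, h2=2, slot 3 occupied → index 5.
Insert 118: h=3, h2=5, slot 3 occupied → index 1.
Insert 501: h=4, slot 4 empty → index 4.
Table: [_, 118, _, 713, 501, 727, _]

118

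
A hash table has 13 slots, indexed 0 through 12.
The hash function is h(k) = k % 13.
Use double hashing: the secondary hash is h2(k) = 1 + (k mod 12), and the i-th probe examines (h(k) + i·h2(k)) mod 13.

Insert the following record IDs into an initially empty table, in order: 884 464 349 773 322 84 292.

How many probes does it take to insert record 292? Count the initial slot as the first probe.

Insert 884: h=0, slot 0 empty → index 0.
Insert 464: h=9, slot 9 empty → index 9.
Insert 349: h=11, slot 11 empty → index 11.
Insert 773: h=6, slot 6 empty → index 6.
Insert 322: h=10, slot 10 empty → index 10.
Insert 84: h=6, h2=1, slot 6 occupied → index 7.
Insert 292: h=6, h2=5, slots 6,11 occupied → index 3.
Table: [884, —, —, 292, —, —, 773, 84, —, 464, 322, 349, —]

3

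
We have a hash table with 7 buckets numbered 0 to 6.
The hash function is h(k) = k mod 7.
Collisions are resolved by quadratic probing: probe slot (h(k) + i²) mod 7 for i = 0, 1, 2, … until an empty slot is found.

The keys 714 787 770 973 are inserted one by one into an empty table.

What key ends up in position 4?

973

714: h=0 → slot 0
787: h=3 → slot 3
770: h=0, probe 0,1 → slot 1
973: h=0, probe 0,1,4 → slot 4
Table: [714, 770, ∅, 787, 973, ∅, ∅]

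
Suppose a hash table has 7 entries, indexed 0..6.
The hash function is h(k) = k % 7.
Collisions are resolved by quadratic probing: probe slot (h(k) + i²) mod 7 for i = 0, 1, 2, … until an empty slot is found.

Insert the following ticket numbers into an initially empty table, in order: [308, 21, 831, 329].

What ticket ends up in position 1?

21

Insert 308: h=0, slot 0 empty -> index 0.
Insert 21: h=0, slot 0 occupied -> index 1.
Insert 831: h=5, slot 5 empty -> index 5.
Insert 329: h=0, slots 0,1 occupied -> index 4.
Table: [308, 21, ., ., 329, 831, .]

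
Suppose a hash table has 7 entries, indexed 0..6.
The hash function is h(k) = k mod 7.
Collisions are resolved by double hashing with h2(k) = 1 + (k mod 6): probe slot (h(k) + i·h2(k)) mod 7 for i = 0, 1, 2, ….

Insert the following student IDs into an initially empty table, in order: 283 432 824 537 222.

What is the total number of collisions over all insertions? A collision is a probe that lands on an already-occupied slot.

3

283 hashes to 3; slot 3 is free → place at 3.
432 hashes to 5; slot 5 is free → place at 5.
824 hashes to 5, h2=3; 5 taken → place at 1.
537 hashes to 5, h2=4; 5 taken → place at 2.
222 hashes to 5, h2=1; 5 taken → place at 6.
Table: [—, 824, 537, 283, —, 432, 222]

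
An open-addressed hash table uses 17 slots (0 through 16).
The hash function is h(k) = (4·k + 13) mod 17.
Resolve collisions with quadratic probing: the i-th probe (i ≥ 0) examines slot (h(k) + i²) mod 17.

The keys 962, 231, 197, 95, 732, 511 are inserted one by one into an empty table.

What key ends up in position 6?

197

962 hashes to 2; slot 2 is free => place at 2.
231 hashes to 2; 2 taken => place at 3.
197 hashes to 2; 2,3 taken => place at 6.
95 hashes to 2; 2,3,6 taken => place at 11.
732 hashes to 0; slot 0 is free => place at 0.
511 hashes to 0; 0 taken => place at 1.
Table: [732, 511, 962, 231, _, _, 197, _, _, _, _, 95, _, _, _, _, _]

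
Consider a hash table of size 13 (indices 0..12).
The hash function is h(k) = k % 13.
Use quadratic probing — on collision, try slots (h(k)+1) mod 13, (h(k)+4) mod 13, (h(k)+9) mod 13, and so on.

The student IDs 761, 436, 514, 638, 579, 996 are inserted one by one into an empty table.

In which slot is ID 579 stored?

3

761 hashes to 7; slot 7 is free -> place at 7.
436 hashes to 7; 7 taken -> place at 8.
514 hashes to 7; 7,8 taken -> place at 11.
638 hashes to 1; slot 1 is free -> place at 1.
579 hashes to 7; 7,8,11 taken -> place at 3.
996 hashes to 8; 8 taken -> place at 9.
Table: [∅, 638, ∅, 579, ∅, ∅, ∅, 761, 436, 996, ∅, 514, ∅]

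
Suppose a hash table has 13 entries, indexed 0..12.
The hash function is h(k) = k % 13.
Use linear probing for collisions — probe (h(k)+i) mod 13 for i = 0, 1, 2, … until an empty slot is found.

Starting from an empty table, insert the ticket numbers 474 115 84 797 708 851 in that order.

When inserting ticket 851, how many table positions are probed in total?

474: h=6 -> slot 6
115: h=11 -> slot 11
84: h=6, probe 6,7 -> slot 7
797: h=4 -> slot 4
708: h=6, probe 6,7,8 -> slot 8
851: h=6, probe 6,7,8,9 -> slot 9
Table: [-, -, -, -, 797, -, 474, 84, 708, 851, -, 115, -]

4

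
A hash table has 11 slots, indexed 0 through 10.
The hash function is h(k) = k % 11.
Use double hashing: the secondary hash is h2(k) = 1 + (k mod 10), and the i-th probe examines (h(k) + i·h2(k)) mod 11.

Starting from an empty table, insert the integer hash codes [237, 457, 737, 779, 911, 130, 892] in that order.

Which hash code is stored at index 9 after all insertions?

Insert 237: h=6, slot 6 empty => index 6.
Insert 457: h=6, h2=8, slot 6 occupied => index 3.
Insert 737: h=0, slot 0 empty => index 0.
Insert 779: h=9, slot 9 empty => index 9.
Insert 911: h=9, h2=2, slots 9,0 occupied => index 2.
Insert 130: h=9, h2=1, slot 9 occupied => index 10.
Insert 892: h=1, slot 1 empty => index 1.
Table: [737, 892, 911, 457, ∅, ∅, 237, ∅, ∅, 779, 130]

779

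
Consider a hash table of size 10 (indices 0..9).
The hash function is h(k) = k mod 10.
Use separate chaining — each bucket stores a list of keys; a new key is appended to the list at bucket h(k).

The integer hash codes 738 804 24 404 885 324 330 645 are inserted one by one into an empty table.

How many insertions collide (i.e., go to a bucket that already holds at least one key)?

4

Insert 738: h=8, bucket 8 empty → new chain.
Insert 804: h=4, bucket 4 empty → new chain.
Insert 24: h=4, bucket 4 nonempty → append to chain.
Insert 404: h=4, bucket 4 nonempty → append to chain.
Insert 885: h=5, bucket 5 empty → new chain.
Insert 324: h=4, bucket 4 nonempty → append to chain.
Insert 330: h=0, bucket 0 empty → new chain.
Insert 645: h=5, bucket 5 nonempty → append to chain.
Final buckets:
0: 330
1: -
2: -
3: -
4: 804 -> 24 -> 404 -> 324
5: 885 -> 645
6: -
7: -
8: 738
9: -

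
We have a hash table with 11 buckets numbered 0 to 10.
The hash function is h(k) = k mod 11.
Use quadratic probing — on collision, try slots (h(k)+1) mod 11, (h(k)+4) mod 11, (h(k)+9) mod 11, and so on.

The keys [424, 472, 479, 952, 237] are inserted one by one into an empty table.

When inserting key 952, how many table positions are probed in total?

4

Insert 424: h=6, slot 6 empty -> index 6.
Insert 472: h=10, slot 10 empty -> index 10.
Insert 479: h=6, slot 6 occupied -> index 7.
Insert 952: h=6, slots 6,7,10 occupied -> index 4.
Insert 237: h=6, slots 6,7,10,4 occupied -> index 0.
Table: [237, —, —, —, 952, —, 424, 479, —, —, 472]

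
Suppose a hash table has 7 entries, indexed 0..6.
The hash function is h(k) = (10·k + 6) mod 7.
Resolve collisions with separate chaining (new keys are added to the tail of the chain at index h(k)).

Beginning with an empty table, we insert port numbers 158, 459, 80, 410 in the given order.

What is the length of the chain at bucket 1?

158 → bucket 4
459 → bucket 4 (collision)
80 → bucket 1
410 → bucket 4 (collision)
Final buckets:
0: .
1: 80
2: .
3: .
4: 158 -> 459 -> 410
5: .
6: .

1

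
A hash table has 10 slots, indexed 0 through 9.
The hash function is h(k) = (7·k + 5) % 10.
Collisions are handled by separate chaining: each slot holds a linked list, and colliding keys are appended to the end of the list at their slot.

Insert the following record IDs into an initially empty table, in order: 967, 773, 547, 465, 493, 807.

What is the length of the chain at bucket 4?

967 → bucket 4
773 → bucket 6
547 → bucket 4 (collision)
465 → bucket 0
493 → bucket 6 (collision)
807 → bucket 4 (collision)
Final buckets:
0: 465
1: —
2: —
3: —
4: 967 -> 547 -> 807
5: —
6: 773 -> 493
7: —
8: —
9: —

3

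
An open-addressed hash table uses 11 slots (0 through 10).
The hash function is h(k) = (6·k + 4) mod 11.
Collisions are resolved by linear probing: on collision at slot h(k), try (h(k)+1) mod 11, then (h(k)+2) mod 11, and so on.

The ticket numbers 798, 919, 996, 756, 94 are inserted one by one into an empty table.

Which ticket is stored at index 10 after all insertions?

756

798 hashes to 7; slot 7 is free -> place at 7.
919 hashes to 7; 7 taken -> place at 8.
996 hashes to 7; 7,8 taken -> place at 9.
756 hashes to 8; 8,9 taken -> place at 10.
94 hashes to 7; 7,8,9,10 taken -> place at 0.
Table: [94, —, —, —, —, —, —, 798, 919, 996, 756]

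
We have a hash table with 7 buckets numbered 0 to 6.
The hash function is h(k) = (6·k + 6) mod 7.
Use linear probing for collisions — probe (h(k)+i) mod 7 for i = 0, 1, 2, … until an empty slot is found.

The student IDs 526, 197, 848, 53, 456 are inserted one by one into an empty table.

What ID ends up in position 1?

456

526 hashes to 5; slot 5 is free => place at 5.
197 hashes to 5; 5 taken => place at 6.
848 hashes to 5; 5,6 taken => place at 0.
53 hashes to 2; slot 2 is free => place at 2.
456 hashes to 5; 5,6,0 taken => place at 1.
Table: [848, 456, 53, ∅, ∅, 526, 197]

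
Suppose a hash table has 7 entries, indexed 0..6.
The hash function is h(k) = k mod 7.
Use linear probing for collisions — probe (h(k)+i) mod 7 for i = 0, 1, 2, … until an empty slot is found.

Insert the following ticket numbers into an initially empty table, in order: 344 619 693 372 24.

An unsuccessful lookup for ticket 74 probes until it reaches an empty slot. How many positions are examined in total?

2

344 hashes to 1; slot 1 is free -> place at 1.
619 hashes to 3; slot 3 is free -> place at 3.
693 hashes to 0; slot 0 is free -> place at 0.
372 hashes to 1; 1 taken -> place at 2.
24 hashes to 3; 3 taken -> place at 4.
Table: [693, 344, 372, 619, 24, -, -]
Lookup 74: h=4, probe 4,5 → slot 5 empty, not found.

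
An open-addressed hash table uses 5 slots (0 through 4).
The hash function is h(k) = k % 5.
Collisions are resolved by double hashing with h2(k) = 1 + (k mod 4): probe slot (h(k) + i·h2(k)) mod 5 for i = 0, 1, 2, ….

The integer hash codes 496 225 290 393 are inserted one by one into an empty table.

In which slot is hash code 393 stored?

2

496: h=1 -> slot 1
225: h=0 -> slot 0
290: h=0, h2=3, probe 0,3 -> slot 3
393: h=3, h2=2, probe 3,0,2 -> slot 2
Table: [225, 496, 393, 290, —]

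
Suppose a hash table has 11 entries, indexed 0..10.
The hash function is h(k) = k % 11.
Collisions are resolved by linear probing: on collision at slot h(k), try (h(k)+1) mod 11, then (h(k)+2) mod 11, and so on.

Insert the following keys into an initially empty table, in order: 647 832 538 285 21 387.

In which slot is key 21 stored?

1

Insert 647: h=9, slot 9 empty => index 9.
Insert 832: h=7, slot 7 empty => index 7.
Insert 538: h=10, slot 10 empty => index 10.
Insert 285: h=10, slot 10 occupied => index 0.
Insert 21: h=10, slots 10,0 occupied => index 1.
Insert 387: h=2, slot 2 empty => index 2.
Table: [285, 21, 387, ∅, ∅, ∅, ∅, 832, ∅, 647, 538]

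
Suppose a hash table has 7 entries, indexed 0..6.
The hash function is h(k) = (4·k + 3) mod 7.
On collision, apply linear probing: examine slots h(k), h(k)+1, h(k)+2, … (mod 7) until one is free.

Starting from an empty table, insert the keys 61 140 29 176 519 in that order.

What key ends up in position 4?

61: h=2 -> slot 2
140: h=3 -> slot 3
29: h=0 -> slot 0
176: h=0, probe 0,1 -> slot 1
519: h=0, probe 0,1,2,3,4 -> slot 4
Table: [29, 176, 61, 140, 519, ∅, ∅]

519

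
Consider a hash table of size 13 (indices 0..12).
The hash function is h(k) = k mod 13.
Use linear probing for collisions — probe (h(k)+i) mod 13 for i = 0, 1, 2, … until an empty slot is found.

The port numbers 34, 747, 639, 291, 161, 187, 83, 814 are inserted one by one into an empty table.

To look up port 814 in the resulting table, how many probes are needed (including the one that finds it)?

Insert 34: h=8, slot 8 empty -> index 8.
Insert 747: h=6, slot 6 empty -> index 6.
Insert 639: h=2, slot 2 empty -> index 2.
Insert 291: h=5, slot 5 empty -> index 5.
Insert 161: h=5, slots 5,6 occupied -> index 7.
Insert 187: h=5, slots 5,6,7,8 occupied -> index 9.
Insert 83: h=5, slots 5,6,7,8,9 occupied -> index 10.
Insert 814: h=8, slots 8,9,10 occupied -> index 11.
Table: [-, -, 639, -, -, 291, 747, 161, 34, 187, 83, 814, -]
Lookup 814: h=8, probe 8,9,10,11 → found at 11.

4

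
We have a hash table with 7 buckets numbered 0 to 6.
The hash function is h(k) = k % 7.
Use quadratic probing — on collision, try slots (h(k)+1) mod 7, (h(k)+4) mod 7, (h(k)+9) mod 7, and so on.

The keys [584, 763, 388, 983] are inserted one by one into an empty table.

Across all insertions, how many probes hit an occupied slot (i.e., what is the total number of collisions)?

4

Insert 584: h=3, slot 3 empty -> index 3.
Insert 763: h=0, slot 0 empty -> index 0.
Insert 388: h=3, slot 3 occupied -> index 4.
Insert 983: h=3, slots 3,4,0 occupied -> index 5.
Table: [763, -, -, 584, 388, 983, -]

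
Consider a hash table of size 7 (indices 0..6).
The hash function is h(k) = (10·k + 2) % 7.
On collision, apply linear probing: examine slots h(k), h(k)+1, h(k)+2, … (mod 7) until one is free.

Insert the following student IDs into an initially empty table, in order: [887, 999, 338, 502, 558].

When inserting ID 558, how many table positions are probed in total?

887 hashes to 3; slot 3 is free => place at 3.
999 hashes to 3; 3 taken => place at 4.
338 hashes to 1; slot 1 is free => place at 1.
502 hashes to 3; 3,4 taken => place at 5.
558 hashes to 3; 3,4,5 taken => place at 6.
Table: [_, 338, _, 887, 999, 502, 558]

4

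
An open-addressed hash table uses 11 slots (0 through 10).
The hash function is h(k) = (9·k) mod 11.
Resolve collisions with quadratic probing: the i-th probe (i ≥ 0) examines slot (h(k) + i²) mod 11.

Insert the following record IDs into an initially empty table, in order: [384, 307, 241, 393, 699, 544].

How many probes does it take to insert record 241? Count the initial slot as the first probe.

3

Insert 384: h=2, slot 2 empty → index 2.
Insert 307: h=2, slot 2 occupied → index 3.
Insert 241: h=2, slots 2,3 occupied → index 6.
Insert 393: h=6, slot 6 occupied → index 7.
Insert 699: h=10, slot 10 empty → index 10.
Insert 544: h=1, slot 1 empty → index 1.
Table: [-, 544, 384, 307, -, -, 241, 393, -, -, 699]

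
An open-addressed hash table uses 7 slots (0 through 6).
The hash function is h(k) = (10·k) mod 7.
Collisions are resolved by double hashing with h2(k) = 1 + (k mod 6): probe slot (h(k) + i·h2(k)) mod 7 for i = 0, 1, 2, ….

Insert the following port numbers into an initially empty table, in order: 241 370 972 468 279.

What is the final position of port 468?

Insert 241: h=2, slot 2 empty => index 2.
Insert 370: h=4, slot 4 empty => index 4.
Insert 972: h=4, h2=1, slot 4 occupied => index 5.
Insert 468: h=4, h2=1, slots 4,5 occupied => index 6.
Insert 279: h=4, h2=4, slot 4 occupied => index 1.
Table: [., 279, 241, ., 370, 972, 468]

6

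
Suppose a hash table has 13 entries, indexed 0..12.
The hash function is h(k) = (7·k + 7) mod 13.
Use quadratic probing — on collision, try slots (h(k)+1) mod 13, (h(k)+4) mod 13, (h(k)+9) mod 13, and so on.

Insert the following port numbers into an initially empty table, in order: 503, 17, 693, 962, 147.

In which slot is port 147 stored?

503 hashes to 5; slot 5 is free → place at 5.
17 hashes to 9; slot 9 is free → place at 9.
693 hashes to 9; 9 taken → place at 10.
962 hashes to 7; slot 7 is free → place at 7.
147 hashes to 9; 9,10 taken → place at 0.
Table: [147, —, —, —, —, 503, —, 962, —, 17, 693, —, —]

0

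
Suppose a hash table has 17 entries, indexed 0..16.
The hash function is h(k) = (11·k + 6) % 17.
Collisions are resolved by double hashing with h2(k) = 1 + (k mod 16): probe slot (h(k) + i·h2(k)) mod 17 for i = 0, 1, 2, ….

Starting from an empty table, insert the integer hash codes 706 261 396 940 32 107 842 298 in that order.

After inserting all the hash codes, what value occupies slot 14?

706: h=3 => slot 3
261: h=4 => slot 4
396: h=10 => slot 10
940: h=10, h2=13, probe 10,6 => slot 6
32: h=1 => slot 1
107: h=10, h2=12, probe 10,5 => slot 5
842: h=3, h2=11, probe 3,14 => slot 14
298: h=3, h2=11, probe 3,14,8 => slot 8
Table: [—, 32, —, 706, 261, 107, 940, —, 298, —, 396, —, —, —, 842, —, —]

842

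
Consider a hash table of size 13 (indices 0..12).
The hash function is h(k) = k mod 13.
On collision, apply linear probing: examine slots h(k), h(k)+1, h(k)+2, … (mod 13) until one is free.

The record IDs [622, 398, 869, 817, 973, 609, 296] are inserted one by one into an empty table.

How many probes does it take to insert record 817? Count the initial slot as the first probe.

622: h=11 → slot 11
398: h=8 → slot 8
869: h=11, probe 11,12 → slot 12
817: h=11, probe 11,12,0 → slot 0
973: h=11, probe 11,12,0,1 → slot 1
609: h=11, probe 11,12,0,1,2 → slot 2
296: h=10 → slot 10
Table: [817, 973, 609, _, _, _, _, _, 398, _, 296, 622, 869]

3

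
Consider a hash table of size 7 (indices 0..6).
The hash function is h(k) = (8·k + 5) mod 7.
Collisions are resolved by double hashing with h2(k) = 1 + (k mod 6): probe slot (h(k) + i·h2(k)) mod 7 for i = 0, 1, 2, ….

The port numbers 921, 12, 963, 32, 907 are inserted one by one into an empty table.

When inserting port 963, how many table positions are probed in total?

2

921: h=2 -> slot 2
12: h=3 -> slot 3
963: h=2, h2=4, probe 2,6 -> slot 6
32: h=2, h2=3, probe 2,5 -> slot 5
907: h=2, h2=2, probe 2,4 -> slot 4
Table: [., ., 921, 12, 907, 32, 963]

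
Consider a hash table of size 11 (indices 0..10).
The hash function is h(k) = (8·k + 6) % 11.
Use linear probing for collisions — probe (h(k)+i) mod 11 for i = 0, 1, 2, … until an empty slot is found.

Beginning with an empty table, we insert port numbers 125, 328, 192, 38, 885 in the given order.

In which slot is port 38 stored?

3

Insert 125: h=5, slot 5 empty -> index 5.
Insert 328: h=1, slot 1 empty -> index 1.
Insert 192: h=2, slot 2 empty -> index 2.
Insert 38: h=2, slot 2 occupied -> index 3.
Insert 885: h=2, slots 2,3 occupied -> index 4.
Table: [., 328, 192, 38, 885, 125, ., ., ., ., .]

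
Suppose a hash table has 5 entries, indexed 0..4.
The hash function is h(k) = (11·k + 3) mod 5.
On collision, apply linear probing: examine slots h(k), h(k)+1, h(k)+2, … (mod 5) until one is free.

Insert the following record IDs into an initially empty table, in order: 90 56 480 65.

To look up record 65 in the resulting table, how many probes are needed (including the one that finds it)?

4

90 hashes to 3; slot 3 is free -> place at 3.
56 hashes to 4; slot 4 is free -> place at 4.
480 hashes to 3; 3,4 taken -> place at 0.
65 hashes to 3; 3,4,0 taken -> place at 1.
Table: [480, 65, —, 90, 56]
Lookup 65: h=3, probe 3,4,0,1 → found at 1.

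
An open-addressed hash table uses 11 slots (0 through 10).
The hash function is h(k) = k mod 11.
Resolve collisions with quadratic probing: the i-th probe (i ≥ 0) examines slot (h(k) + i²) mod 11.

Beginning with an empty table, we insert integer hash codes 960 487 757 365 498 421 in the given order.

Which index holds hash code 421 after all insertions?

1

960: h=3 -> slot 3
487: h=3, probe 3,4 -> slot 4
757: h=9 -> slot 9
365: h=2 -> slot 2
498: h=3, probe 3,4,7 -> slot 7
421: h=3, probe 3,4,7,1 -> slot 1
Table: [_, 421, 365, 960, 487, _, _, 498, _, 757, _]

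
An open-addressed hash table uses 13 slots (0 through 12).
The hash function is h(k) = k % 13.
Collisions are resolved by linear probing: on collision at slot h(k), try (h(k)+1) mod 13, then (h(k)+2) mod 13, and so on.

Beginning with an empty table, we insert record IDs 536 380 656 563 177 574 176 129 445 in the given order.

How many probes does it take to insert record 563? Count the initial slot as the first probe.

Insert 536: h=3, slot 3 empty -> index 3.
Insert 380: h=3, slot 3 occupied -> index 4.
Insert 656: h=6, slot 6 empty -> index 6.
Insert 563: h=4, slot 4 occupied -> index 5.
Insert 177: h=8, slot 8 empty -> index 8.
Insert 574: h=2, slot 2 empty -> index 2.
Insert 176: h=7, slot 7 empty -> index 7.
Insert 129: h=12, slot 12 empty -> index 12.
Insert 445: h=3, slots 3,4,5,6,7,8 occupied -> index 9.
Table: [., ., 574, 536, 380, 563, 656, 176, 177, 445, ., ., 129]

2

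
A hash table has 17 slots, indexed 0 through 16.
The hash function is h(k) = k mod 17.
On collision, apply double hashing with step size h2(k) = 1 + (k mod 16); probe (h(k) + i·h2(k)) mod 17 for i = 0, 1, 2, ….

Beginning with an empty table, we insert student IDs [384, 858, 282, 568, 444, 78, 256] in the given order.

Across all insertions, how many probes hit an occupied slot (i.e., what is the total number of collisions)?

3

384 hashes to 10; slot 10 is free => place at 10.
858 hashes to 8; slot 8 is free => place at 8.
282 hashes to 10, h2=11; 10 taken => place at 4.
568 hashes to 7; slot 7 is free => place at 7.
444 hashes to 2; slot 2 is free => place at 2.
78 hashes to 10, h2=15; 10,8 taken => place at 6.
256 hashes to 1; slot 1 is free => place at 1.
Table: [-, 256, 444, -, 282, -, 78, 568, 858, -, 384, -, -, -, -, -, -]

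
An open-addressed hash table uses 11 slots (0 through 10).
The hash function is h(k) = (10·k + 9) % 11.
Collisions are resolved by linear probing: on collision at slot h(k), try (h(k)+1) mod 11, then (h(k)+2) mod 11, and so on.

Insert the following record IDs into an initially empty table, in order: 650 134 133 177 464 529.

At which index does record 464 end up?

650 hashes to 8; slot 8 is free => place at 8.
134 hashes to 7; slot 7 is free => place at 7.
133 hashes to 8; 8 taken => place at 9.
177 hashes to 8; 8,9 taken => place at 10.
464 hashes to 7; 7,8,9,10 taken => place at 0.
529 hashes to 8; 8,9,10,0 taken => place at 1.
Table: [464, 529, _, _, _, _, _, 134, 650, 133, 177]

0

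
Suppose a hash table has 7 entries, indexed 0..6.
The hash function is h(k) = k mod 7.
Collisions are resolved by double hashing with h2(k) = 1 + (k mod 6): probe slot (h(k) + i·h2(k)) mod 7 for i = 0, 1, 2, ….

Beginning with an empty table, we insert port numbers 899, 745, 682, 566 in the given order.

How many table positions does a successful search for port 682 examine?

2

899: h=3 → slot 3
745: h=3, h2=2, probe 3,5 → slot 5
682: h=3, h2=5, probe 3,1 → slot 1
566: h=6 → slot 6
Table: [—, 682, —, 899, —, 745, 566]
Lookup 682: h=3, h2=5, probe 3,1 → found at 1.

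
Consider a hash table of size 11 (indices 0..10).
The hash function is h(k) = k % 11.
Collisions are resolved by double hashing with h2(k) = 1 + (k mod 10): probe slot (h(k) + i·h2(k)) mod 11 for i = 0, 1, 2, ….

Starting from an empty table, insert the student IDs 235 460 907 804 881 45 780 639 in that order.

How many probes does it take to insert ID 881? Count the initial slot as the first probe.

2

235: h=4 → slot 4
460: h=9 → slot 9
907: h=5 → slot 5
804: h=1 → slot 1
881: h=1, h2=2, probe 1,3 → slot 3
45: h=1, h2=6, probe 1,7 → slot 7
780: h=10 → slot 10
639: h=1, h2=10, probe 1,0 → slot 0
Table: [639, 804, _, 881, 235, 907, _, 45, _, 460, 780]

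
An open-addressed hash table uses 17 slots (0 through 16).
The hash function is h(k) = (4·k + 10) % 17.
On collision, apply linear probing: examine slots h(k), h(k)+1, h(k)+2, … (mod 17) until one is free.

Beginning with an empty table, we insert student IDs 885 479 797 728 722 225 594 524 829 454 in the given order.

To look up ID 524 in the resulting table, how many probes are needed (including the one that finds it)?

885: h=14 => slot 14
479: h=5 => slot 5
797: h=2 => slot 2
728: h=15 => slot 15
722: h=8 => slot 8
225: h=9 => slot 9
594: h=6 => slot 6
524: h=15, probe 15,16 => slot 16
829: h=11 => slot 11
454: h=7 => slot 7
Table: [∅, ∅, 797, ∅, ∅, 479, 594, 454, 722, 225, ∅, 829, ∅, ∅, 885, 728, 524]
Lookup 524: h=15, probe 15,16 → found at 16.

2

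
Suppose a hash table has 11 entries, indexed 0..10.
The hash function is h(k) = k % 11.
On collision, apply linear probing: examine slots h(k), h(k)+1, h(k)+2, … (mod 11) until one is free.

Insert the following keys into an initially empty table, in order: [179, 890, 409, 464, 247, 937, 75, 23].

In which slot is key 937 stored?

6

Insert 179: h=3, slot 3 empty → index 3.
Insert 890: h=10, slot 10 empty → index 10.
Insert 409: h=2, slot 2 empty → index 2.
Insert 464: h=2, slots 2,3 occupied → index 4.
Insert 247: h=5, slot 5 empty → index 5.
Insert 937: h=2, slots 2,3,4,5 occupied → index 6.
Insert 75: h=9, slot 9 empty → index 9.
Insert 23: h=1, slot 1 empty → index 1.
Table: [., 23, 409, 179, 464, 247, 937, ., ., 75, 890]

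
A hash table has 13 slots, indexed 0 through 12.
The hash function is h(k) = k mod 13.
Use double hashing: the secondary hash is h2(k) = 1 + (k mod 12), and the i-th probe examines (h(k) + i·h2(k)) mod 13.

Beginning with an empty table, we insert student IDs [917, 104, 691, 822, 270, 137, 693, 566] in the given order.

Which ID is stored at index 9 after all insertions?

Insert 917: h=7, slot 7 empty → index 7.
Insert 104: h=0, slot 0 empty → index 0.
Insert 691: h=2, slot 2 empty → index 2.
Insert 822: h=3, slot 3 empty → index 3.
Insert 270: h=10, slot 10 empty → index 10.
Insert 137: h=7, h2=6, slots 7,0 occupied → index 6.
Insert 693: h=4, slot 4 empty → index 4.
Insert 566: h=7, h2=3, slots 7,10,0,3,6 occupied → index 9.
Table: [104, —, 691, 822, 693, —, 137, 917, —, 566, 270, —, —]

566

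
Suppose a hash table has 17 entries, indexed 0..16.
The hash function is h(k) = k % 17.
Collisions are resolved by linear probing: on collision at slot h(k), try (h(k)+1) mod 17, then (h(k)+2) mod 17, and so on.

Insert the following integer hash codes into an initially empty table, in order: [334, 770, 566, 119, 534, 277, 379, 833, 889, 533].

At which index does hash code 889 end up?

10

334 hashes to 11; slot 11 is free => place at 11.
770 hashes to 5; slot 5 is free => place at 5.
566 hashes to 5; 5 taken => place at 6.
119 hashes to 0; slot 0 is free => place at 0.
534 hashes to 7; slot 7 is free => place at 7.
277 hashes to 5; 5,6,7 taken => place at 8.
379 hashes to 5; 5,6,7,8 taken => place at 9.
833 hashes to 0; 0 taken => place at 1.
889 hashes to 5; 5,6,7,8,9 taken => place at 10.
533 hashes to 6; 6,7,8,9,10,11 taken => place at 12.
Table: [119, 833, ∅, ∅, ∅, 770, 566, 534, 277, 379, 889, 334, 533, ∅, ∅, ∅, ∅]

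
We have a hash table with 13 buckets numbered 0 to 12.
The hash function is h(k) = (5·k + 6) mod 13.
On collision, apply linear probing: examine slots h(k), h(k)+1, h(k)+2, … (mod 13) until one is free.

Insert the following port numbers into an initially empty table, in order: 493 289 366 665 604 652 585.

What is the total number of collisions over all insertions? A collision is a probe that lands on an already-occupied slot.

3

Insert 493: h=1, slot 1 empty -> index 1.
Insert 289: h=8, slot 8 empty -> index 8.
Insert 366: h=3, slot 3 empty -> index 3.
Insert 665: h=3, slot 3 occupied -> index 4.
Insert 604: h=10, slot 10 empty -> index 10.
Insert 652: h=3, slots 3,4 occupied -> index 5.
Insert 585: h=6, slot 6 empty -> index 6.
Table: [—, 493, —, 366, 665, 652, 585, —, 289, —, 604, —, —]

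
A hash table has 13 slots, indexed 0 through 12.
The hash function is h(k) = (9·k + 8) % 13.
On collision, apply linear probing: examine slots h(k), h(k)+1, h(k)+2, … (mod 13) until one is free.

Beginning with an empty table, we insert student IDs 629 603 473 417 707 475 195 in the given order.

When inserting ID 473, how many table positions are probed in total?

629: h=1 → slot 1
603: h=1, probe 1,2 → slot 2
473: h=1, probe 1,2,3 → slot 3
417: h=4 → slot 4
707: h=1, probe 1,2,3,4,5 → slot 5
475: h=6 → slot 6
195: h=8 → slot 8
Table: [∅, 629, 603, 473, 417, 707, 475, ∅, 195, ∅, ∅, ∅, ∅]

3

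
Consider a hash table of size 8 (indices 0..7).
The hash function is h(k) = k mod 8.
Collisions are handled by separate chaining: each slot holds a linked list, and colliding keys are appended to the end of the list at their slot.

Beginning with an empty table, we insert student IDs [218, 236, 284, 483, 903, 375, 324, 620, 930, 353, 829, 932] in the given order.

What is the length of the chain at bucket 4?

218 -> bucket 2
236 -> bucket 4
284 -> bucket 4 (collision)
483 -> bucket 3
903 -> bucket 7
375 -> bucket 7 (collision)
324 -> bucket 4 (collision)
620 -> bucket 4 (collision)
930 -> bucket 2 (collision)
353 -> bucket 1
829 -> bucket 5
932 -> bucket 4 (collision)
Final buckets:
0: .
1: 353
2: 218 -> 930
3: 483
4: 236 -> 284 -> 324 -> 620 -> 932
5: 829
6: .
7: 903 -> 375

5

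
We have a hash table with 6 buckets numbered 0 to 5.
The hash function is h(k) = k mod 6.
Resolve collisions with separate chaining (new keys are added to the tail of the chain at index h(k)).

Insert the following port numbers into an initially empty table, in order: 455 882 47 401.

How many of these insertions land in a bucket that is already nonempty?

455 → bucket 5
882 → bucket 0
47 → bucket 5 (collision)
401 → bucket 5 (collision)
Final buckets:
0: 882
1: ∅
2: ∅
3: ∅
4: ∅
5: 455 -> 47 -> 401

2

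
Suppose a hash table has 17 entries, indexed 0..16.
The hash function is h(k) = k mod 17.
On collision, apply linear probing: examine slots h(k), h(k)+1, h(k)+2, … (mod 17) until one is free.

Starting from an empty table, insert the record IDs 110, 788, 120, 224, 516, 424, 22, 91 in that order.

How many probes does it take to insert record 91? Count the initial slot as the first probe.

110: h=8 => slot 8
788: h=6 => slot 6
120: h=1 => slot 1
224: h=3 => slot 3
516: h=6, probe 6,7 => slot 7
424: h=16 => slot 16
22: h=5 => slot 5
91: h=6, probe 6,7,8,9 => slot 9
Table: [., 120, ., 224, ., 22, 788, 516, 110, 91, ., ., ., ., ., ., 424]

4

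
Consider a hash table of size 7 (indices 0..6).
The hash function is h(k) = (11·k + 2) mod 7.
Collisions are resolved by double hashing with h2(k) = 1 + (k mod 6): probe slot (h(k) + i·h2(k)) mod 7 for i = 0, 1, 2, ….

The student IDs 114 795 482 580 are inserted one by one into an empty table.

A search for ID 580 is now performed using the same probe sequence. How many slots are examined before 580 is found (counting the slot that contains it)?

3

114: h=3 -> slot 3
795: h=4 -> slot 4
482: h=5 -> slot 5
580: h=5, h2=5, probe 5,3,1 -> slot 1
Table: [_, 580, _, 114, 795, 482, _]
Lookup 580: h=5, h2=5, probe 5,3,1 → found at 1.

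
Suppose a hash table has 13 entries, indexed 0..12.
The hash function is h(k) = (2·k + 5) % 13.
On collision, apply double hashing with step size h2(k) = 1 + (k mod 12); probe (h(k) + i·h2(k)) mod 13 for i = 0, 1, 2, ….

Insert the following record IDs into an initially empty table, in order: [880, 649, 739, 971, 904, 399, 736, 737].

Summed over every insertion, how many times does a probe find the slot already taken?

880: h=10 -> slot 10
649: h=3 -> slot 3
739: h=1 -> slot 1
971: h=10, h2=12, probe 10,9 -> slot 9
904: h=6 -> slot 6
399: h=10, h2=4, probe 10,1,5 -> slot 5
736: h=8 -> slot 8
737: h=10, h2=6, probe 10,3,9,2 -> slot 2
Table: [-, 739, 737, 649, -, 399, 904, -, 736, 971, 880, -, -]

6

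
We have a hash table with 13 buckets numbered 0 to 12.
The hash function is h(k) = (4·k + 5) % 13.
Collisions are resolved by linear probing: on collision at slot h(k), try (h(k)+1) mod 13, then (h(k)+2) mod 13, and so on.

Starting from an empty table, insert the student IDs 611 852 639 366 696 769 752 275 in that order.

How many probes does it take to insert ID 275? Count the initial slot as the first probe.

611 hashes to 5; slot 5 is free => place at 5.
852 hashes to 7; slot 7 is free => place at 7.
639 hashes to 0; slot 0 is free => place at 0.
366 hashes to 0; 0 taken => place at 1.
696 hashes to 7; 7 taken => place at 8.
769 hashes to 0; 0,1 taken => place at 2.
752 hashes to 10; slot 10 is free => place at 10.
275 hashes to 0; 0,1,2 taken => place at 3.
Table: [639, 366, 769, 275, -, 611, -, 852, 696, -, 752, -, -]

4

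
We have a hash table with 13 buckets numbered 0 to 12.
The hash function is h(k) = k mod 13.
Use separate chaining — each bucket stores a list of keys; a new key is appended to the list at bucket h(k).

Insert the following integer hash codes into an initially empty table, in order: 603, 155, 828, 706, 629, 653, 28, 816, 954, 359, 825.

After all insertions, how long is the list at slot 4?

Insert 603: h=5, bucket 5 empty -> new chain.
Insert 155: h=12, bucket 12 empty -> new chain.
Insert 828: h=9, bucket 9 empty -> new chain.
Insert 706: h=4, bucket 4 empty -> new chain.
Insert 629: h=5, bucket 5 nonempty -> append to chain.
Insert 653: h=3, bucket 3 empty -> new chain.
Insert 28: h=2, bucket 2 empty -> new chain.
Insert 816: h=10, bucket 10 empty -> new chain.
Insert 954: h=5, bucket 5 nonempty -> append to chain.
Insert 359: h=8, bucket 8 empty -> new chain.
Insert 825: h=6, bucket 6 empty -> new chain.
Final buckets:
0: ∅
1: ∅
2: 28
3: 653
4: 706
5: 603 -> 629 -> 954
6: 825
7: ∅
8: 359
9: 828
10: 816
11: ∅
12: 155

1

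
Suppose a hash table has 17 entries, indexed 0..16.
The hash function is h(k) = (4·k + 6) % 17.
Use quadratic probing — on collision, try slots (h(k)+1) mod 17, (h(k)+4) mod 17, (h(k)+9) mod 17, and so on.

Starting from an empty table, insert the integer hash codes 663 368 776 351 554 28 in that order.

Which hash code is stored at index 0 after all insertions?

Insert 663: h=6, slot 6 empty → index 6.
Insert 368: h=16, slot 16 empty → index 16.
Insert 776: h=16, slot 16 occupied → index 0.
Insert 351: h=16, slots 16,0 occupied → index 3.
Insert 554: h=12, slot 12 empty → index 12.
Insert 28: h=16, slots 16,0,3 occupied → index 8.
Table: [776, ∅, ∅, 351, ∅, ∅, 663, ∅, 28, ∅, ∅, ∅, 554, ∅, ∅, ∅, 368]

776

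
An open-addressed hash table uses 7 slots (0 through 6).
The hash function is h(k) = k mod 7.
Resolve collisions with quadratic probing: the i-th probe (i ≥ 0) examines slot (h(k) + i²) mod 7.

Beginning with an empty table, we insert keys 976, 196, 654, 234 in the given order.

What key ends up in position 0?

196

976: h=3 -> slot 3
196: h=0 -> slot 0
654: h=3, probe 3,4 -> slot 4
234: h=3, probe 3,4,0,5 -> slot 5
Table: [196, —, —, 976, 654, 234, —]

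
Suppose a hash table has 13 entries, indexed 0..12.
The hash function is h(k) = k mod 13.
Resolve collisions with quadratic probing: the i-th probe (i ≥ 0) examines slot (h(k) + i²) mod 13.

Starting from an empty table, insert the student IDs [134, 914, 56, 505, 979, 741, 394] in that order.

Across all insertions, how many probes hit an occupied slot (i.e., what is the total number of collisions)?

Insert 134: h=4, slot 4 empty -> index 4.
Insert 914: h=4, slot 4 occupied -> index 5.
Insert 56: h=4, slots 4,5 occupied -> index 8.
Insert 505: h=11, slot 11 empty -> index 11.
Insert 979: h=4, slots 4,5,8 occupied -> index 0.
Insert 741: h=0, slot 0 occupied -> index 1.
Insert 394: h=4, slots 4,5,8,0 occupied -> index 7.
Table: [979, 741, ∅, ∅, 134, 914, ∅, 394, 56, ∅, ∅, 505, ∅]

11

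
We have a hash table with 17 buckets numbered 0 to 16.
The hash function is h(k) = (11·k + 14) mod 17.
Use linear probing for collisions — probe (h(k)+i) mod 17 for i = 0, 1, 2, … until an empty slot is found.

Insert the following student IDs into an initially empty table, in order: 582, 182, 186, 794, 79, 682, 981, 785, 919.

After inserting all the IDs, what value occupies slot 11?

794

582: h=7 → slot 7
182: h=10 → slot 10
186: h=3 → slot 3
794: h=10, probe 10,11 → slot 11
79: h=16 → slot 16
682: h=2 → slot 2
981: h=10, probe 10,11,12 → slot 12
785: h=13 → slot 13
919: h=8 → slot 8
Table: [∅, ∅, 682, 186, ∅, ∅, ∅, 582, 919, ∅, 182, 794, 981, 785, ∅, ∅, 79]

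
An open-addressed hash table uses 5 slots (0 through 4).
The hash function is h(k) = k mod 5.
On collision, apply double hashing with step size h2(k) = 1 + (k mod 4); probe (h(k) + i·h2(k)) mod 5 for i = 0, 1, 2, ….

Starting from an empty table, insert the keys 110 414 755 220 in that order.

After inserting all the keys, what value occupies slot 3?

755

110 hashes to 0; slot 0 is free -> place at 0.
414 hashes to 4; slot 4 is free -> place at 4.
755 hashes to 0, h2=4; 0,4 taken -> place at 3.
220 hashes to 0, h2=1; 0 taken -> place at 1.
Table: [110, 220, ∅, 755, 414]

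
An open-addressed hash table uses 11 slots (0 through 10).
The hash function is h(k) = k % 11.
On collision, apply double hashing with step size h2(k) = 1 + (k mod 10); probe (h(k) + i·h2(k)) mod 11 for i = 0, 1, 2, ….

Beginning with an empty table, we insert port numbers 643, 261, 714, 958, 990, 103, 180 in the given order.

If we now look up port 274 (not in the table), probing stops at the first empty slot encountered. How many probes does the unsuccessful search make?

643: h=5 -> slot 5
261: h=8 -> slot 8
714: h=10 -> slot 10
958: h=1 -> slot 1
990: h=0 -> slot 0
103: h=4 -> slot 4
180: h=4, h2=1, probe 4,5,6 -> slot 6
Table: [990, 958, ∅, ∅, 103, 643, 180, ∅, 261, ∅, 714]
Lookup 274: h=10, h2=5, probe 10,4,9 → slot 9 empty, not found.

3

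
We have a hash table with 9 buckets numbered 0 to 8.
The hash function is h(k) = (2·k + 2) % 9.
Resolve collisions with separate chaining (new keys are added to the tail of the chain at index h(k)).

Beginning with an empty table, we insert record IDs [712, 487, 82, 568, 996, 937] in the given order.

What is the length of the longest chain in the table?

712 -> bucket 4
487 -> bucket 4 (collision)
82 -> bucket 4 (collision)
568 -> bucket 4 (collision)
996 -> bucket 5
937 -> bucket 4 (collision)
Final buckets:
0: ∅
1: ∅
2: ∅
3: ∅
4: 712 -> 487 -> 82 -> 568 -> 937
5: 996
6: ∅
7: ∅
8: ∅

5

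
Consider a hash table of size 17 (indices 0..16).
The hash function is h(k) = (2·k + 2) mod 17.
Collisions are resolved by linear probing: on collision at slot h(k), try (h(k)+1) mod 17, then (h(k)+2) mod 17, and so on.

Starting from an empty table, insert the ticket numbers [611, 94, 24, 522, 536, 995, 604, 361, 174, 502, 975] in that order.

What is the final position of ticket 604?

6

611 hashes to 0; slot 0 is free => place at 0.
94 hashes to 3; slot 3 is free => place at 3.
24 hashes to 16; slot 16 is free => place at 16.
522 hashes to 9; slot 9 is free => place at 9.
536 hashes to 3; 3 taken => place at 4.
995 hashes to 3; 3,4 taken => place at 5.
604 hashes to 3; 3,4,5 taken => place at 6.
361 hashes to 10; slot 10 is free => place at 10.
174 hashes to 10; 10 taken => place at 11.
502 hashes to 3; 3,4,5,6 taken => place at 7.
975 hashes to 14; slot 14 is free => place at 14.
Table: [611, ∅, ∅, 94, 536, 995, 604, 502, ∅, 522, 361, 174, ∅, ∅, 975, ∅, 24]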